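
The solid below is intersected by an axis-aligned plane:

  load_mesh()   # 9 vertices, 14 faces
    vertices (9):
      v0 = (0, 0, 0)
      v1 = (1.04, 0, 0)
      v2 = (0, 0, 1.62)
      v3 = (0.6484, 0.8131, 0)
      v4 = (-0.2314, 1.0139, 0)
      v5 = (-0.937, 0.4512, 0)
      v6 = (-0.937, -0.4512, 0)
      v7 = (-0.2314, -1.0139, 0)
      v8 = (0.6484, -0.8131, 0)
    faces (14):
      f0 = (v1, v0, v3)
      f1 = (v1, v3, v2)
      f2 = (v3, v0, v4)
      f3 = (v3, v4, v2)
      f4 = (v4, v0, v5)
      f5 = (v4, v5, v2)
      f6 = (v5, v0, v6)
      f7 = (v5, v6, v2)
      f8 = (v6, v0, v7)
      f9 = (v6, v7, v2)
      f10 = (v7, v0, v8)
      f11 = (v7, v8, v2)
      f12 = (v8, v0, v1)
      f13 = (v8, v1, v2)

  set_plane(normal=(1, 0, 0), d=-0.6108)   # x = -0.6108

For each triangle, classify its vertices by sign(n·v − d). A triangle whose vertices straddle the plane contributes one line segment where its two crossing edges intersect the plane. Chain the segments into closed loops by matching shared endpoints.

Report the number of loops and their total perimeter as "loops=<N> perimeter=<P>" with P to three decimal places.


loops=1 perimeter=3.414

Straddling triangles (6 of 14):
  (v4,v0,v5) [++-] → (-0.6108, 0.294123, 0)–(-0.6108, 0.711337, 0)  len=0.4172
  (v4,v5,v2) [+-+] → (-0.6108, 0.711337, 0)–(-0.6108, 0.294123, 0.563974)  len=0.7015
  (v5,v0,v6) [-+-] → (-0.6108, 0.294123, 0)–(-0.6108, -0.294123, 0)  len=0.5882
  (v5,v6,v2) [--+] → (-0.6108, -0.294123, 0.563974)–(-0.6108, 0.294123, 0.563974)  len=0.5882
  (v6,v0,v7) [-++] → (-0.6108, -0.294123, 0)–(-0.6108, -0.711337, 0)  len=0.4172
  (v6,v7,v2) [-++] → (-0.6108, -0.711337, 0)–(-0.6108, -0.294123, 0.563974)  len=0.7015

Chained into 1 loop(s):
  loop 1: 6 segments, perimeter = 3.4140
Total perimeter = 3.414


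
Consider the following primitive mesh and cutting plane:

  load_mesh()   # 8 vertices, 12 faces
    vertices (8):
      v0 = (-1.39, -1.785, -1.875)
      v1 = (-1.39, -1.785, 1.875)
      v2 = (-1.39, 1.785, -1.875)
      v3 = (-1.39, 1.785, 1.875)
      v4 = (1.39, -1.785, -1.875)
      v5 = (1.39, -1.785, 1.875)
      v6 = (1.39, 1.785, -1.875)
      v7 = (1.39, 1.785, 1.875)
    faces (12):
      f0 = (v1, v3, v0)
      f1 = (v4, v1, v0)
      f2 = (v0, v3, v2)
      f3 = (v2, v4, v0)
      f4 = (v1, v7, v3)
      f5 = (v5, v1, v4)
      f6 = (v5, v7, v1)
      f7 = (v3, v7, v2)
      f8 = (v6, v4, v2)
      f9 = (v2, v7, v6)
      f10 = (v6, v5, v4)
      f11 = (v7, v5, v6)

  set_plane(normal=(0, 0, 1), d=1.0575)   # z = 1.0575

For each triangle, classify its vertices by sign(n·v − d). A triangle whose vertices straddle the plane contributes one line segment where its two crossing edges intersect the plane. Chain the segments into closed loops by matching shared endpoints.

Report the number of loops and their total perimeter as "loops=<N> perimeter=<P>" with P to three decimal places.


Straddling triangles (8 of 12):
  (v1,v3,v0) [++-] → (-1.39, 1.00674, 1.0575)–(-1.39, -1.785, 1.0575)  len=2.7917
  (v4,v1,v0) [-+-] → (-0.78396, -1.785, 1.0575)–(-1.39, -1.785, 1.0575)  len=0.6060
  (v0,v3,v2) [-+-] → (-1.39, 1.00674, 1.0575)–(-1.39, 1.785, 1.0575)  len=0.7783
  (v5,v1,v4) [++-] → (-0.78396, -1.785, 1.0575)–(1.39, -1.785, 1.0575)  len=2.1740
  (v3,v7,v2) [++-] → (0.78396, 1.785, 1.0575)–(-1.39, 1.785, 1.0575)  len=2.1740
  (v2,v7,v6) [-+-] → (0.78396, 1.785, 1.0575)–(1.39, 1.785, 1.0575)  len=0.6060
  (v6,v5,v4) [-+-] → (1.39, -1.00674, 1.0575)–(1.39, -1.785, 1.0575)  len=0.7783
  (v7,v5,v6) [++-] → (1.39, -1.00674, 1.0575)–(1.39, 1.785, 1.0575)  len=2.7917

Chained into 1 loop(s):
  loop 1: 8 segments, perimeter = 12.7000
Total perimeter = 12.700

loops=1 perimeter=12.700


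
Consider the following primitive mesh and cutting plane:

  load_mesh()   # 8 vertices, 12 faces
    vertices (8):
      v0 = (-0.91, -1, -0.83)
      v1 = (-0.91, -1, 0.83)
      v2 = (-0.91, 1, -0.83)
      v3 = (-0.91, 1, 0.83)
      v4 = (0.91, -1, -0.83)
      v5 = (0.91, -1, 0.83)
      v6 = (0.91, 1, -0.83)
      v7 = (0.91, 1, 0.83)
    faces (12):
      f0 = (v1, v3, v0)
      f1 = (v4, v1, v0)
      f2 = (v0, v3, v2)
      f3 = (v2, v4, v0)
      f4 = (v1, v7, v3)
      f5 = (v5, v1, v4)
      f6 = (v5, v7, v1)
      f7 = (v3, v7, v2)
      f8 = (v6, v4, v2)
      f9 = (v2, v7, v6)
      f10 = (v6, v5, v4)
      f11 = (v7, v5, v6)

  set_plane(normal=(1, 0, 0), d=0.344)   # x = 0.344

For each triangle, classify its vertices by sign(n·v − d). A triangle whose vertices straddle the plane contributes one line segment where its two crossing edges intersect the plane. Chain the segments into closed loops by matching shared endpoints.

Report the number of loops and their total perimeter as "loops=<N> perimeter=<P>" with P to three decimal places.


Straddling triangles (8 of 12):
  (v4,v1,v0) [+--] → (0.344, -1, -0.313758)–(0.344, -1, -0.83)  len=0.5162
  (v2,v4,v0) [-+-] → (0.344, -0.378022, -0.83)–(0.344, -1, -0.83)  len=0.6220
  (v1,v7,v3) [-+-] → (0.344, 0.378022, 0.83)–(0.344, 1, 0.83)  len=0.6220
  (v5,v1,v4) [+-+] → (0.344, -1, 0.83)–(0.344, -1, -0.313758)  len=1.1438
  (v5,v7,v1) [++-] → (0.344, 0.378022, 0.83)–(0.344, -1, 0.83)  len=1.3780
  (v3,v7,v2) [-+-] → (0.344, 1, 0.83)–(0.344, 1, 0.313758)  len=0.5162
  (v6,v4,v2) [++-] → (0.344, -0.378022, -0.83)–(0.344, 1, -0.83)  len=1.3780
  (v2,v7,v6) [-++] → (0.344, 1, 0.313758)–(0.344, 1, -0.83)  len=1.1438

Chained into 1 loop(s):
  loop 1: 8 segments, perimeter = 7.3200
Total perimeter = 7.320

loops=1 perimeter=7.320


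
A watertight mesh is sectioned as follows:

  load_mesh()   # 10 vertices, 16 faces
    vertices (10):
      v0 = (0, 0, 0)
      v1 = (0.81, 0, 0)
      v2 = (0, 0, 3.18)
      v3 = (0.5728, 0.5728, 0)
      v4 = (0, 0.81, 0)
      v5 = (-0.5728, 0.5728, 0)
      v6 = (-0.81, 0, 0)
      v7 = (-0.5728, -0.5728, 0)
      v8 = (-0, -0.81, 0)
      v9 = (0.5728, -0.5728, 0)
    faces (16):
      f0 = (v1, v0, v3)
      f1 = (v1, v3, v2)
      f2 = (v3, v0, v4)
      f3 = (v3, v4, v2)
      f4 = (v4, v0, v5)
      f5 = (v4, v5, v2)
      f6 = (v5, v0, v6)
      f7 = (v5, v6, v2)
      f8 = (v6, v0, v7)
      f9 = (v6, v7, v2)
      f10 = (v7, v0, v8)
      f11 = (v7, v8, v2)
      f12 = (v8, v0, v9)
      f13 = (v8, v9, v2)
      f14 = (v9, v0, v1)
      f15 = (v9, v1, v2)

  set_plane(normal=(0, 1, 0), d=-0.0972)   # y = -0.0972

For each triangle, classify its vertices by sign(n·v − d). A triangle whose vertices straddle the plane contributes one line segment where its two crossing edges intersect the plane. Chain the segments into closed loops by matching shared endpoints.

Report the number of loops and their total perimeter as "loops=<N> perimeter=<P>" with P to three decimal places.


Straddling triangles (8 of 16):
  (v6,v0,v7) [++-] → (-0.0972, -0.0972, 0)–(-0.769749, -0.0972, 0)  len=0.6725
  (v6,v7,v2) [+-+] → (-0.769749, -0.0972, 0)–(-0.0972, -0.0972, 2.64038)  len=2.7247
  (v7,v0,v8) [-+-] → (-0.0972, -0.0972, 0)–(0, -0.0972, 0)  len=0.0972
  (v7,v8,v2) [--+] → (0, -0.0972, 2.7984)–(-0.0972, -0.0972, 2.64038)  len=0.1855
  (v8,v0,v9) [-+-] → (0, -0.0972, 0)–(0.0972, -0.0972, 0)  len=0.0972
  (v8,v9,v2) [--+] → (0.0972, -0.0972, 2.64038)–(0, -0.0972, 2.7984)  len=0.1855
  (v9,v0,v1) [-++] → (0.0972, -0.0972, 0)–(0.769749, -0.0972, 0)  len=0.6725
  (v9,v1,v2) [-++] → (0.769749, -0.0972, 0)–(0.0972, -0.0972, 2.64038)  len=2.7247

Chained into 1 loop(s):
  loop 1: 8 segments, perimeter = 7.3599
Total perimeter = 7.360

loops=1 perimeter=7.360


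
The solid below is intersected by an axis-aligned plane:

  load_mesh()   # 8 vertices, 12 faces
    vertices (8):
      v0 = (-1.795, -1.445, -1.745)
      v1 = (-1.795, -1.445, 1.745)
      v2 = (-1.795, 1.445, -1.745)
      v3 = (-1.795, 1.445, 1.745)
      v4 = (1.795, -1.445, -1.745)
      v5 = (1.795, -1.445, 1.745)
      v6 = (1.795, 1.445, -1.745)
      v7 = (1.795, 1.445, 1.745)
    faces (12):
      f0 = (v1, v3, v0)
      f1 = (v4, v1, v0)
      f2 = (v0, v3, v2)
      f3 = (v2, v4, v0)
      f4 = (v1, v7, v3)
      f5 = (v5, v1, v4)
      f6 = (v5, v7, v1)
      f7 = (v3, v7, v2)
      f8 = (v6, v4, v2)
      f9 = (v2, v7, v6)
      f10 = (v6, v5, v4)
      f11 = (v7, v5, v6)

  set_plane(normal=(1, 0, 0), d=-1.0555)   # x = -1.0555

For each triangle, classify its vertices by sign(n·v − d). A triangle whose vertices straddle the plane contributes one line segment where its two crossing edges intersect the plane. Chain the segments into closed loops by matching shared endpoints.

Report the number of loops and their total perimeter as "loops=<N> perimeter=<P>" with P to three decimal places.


loops=1 perimeter=12.760

Straddling triangles (8 of 12):
  (v4,v1,v0) [+--] → (-1.0555, -1.445, 1.0261)–(-1.0555, -1.445, -1.745)  len=2.7711
  (v2,v4,v0) [-+-] → (-1.0555, 0.849692, -1.745)–(-1.0555, -1.445, -1.745)  len=2.2947
  (v1,v7,v3) [-+-] → (-1.0555, -0.849692, 1.745)–(-1.0555, 1.445, 1.745)  len=2.2947
  (v5,v1,v4) [+-+] → (-1.0555, -1.445, 1.745)–(-1.0555, -1.445, 1.0261)  len=0.7189
  (v5,v7,v1) [++-] → (-1.0555, -0.849692, 1.745)–(-1.0555, -1.445, 1.745)  len=0.5953
  (v3,v7,v2) [-+-] → (-1.0555, 1.445, 1.745)–(-1.0555, 1.445, -1.0261)  len=2.7711
  (v6,v4,v2) [++-] → (-1.0555, 0.849692, -1.745)–(-1.0555, 1.445, -1.745)  len=0.5953
  (v2,v7,v6) [-++] → (-1.0555, 1.445, -1.0261)–(-1.0555, 1.445, -1.745)  len=0.7189

Chained into 1 loop(s):
  loop 1: 8 segments, perimeter = 12.7600
Total perimeter = 12.760


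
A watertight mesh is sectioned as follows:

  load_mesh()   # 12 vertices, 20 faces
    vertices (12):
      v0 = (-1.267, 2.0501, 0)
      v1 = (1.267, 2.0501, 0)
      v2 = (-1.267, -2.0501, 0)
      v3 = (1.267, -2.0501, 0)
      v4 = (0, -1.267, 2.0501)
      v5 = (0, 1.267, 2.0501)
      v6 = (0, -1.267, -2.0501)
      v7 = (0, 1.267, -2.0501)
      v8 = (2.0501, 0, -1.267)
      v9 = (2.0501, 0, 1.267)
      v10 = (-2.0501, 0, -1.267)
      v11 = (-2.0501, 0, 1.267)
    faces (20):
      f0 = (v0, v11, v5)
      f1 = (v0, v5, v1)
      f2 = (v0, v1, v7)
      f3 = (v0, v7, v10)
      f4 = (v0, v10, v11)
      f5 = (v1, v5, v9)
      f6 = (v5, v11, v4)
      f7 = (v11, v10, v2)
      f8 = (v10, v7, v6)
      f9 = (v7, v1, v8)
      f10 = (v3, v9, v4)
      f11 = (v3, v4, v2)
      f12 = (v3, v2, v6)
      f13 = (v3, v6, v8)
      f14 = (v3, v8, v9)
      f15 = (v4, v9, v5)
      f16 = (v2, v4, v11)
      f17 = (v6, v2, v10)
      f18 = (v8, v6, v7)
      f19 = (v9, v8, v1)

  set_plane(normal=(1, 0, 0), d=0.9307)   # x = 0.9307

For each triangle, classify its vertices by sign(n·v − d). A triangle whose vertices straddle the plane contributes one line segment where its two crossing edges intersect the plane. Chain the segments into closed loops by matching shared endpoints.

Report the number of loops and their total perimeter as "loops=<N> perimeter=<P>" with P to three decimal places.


loops=1 perimeter=11.605

Straddling triangles (10 of 20):
  (v0,v5,v1) [--+] → (0.9307, 1.84224, 0.544158)–(0.9307, 2.0501, 0)  len=0.5825
  (v0,v1,v7) [-+-] → (0.9307, 2.0501, 0)–(0.9307, 1.84224, -0.544158)  len=0.5825
  (v1,v5,v9) [+-+] → (0.9307, 1.84224, 0.544158)–(0.9307, 0.69181, 1.69459)  len=1.6270
  (v7,v1,v8) [-++] → (0.9307, 1.84224, -0.544158)–(0.9307, 0.69181, -1.69459)  len=1.6270
  (v3,v9,v4) [++-] → (0.9307, -0.69181, 1.69459)–(0.9307, -1.84224, 0.544158)  len=1.6270
  (v3,v4,v2) [+--] → (0.9307, -1.84224, 0.544158)–(0.9307, -2.0501, 0)  len=0.5825
  (v3,v2,v6) [+--] → (0.9307, -2.0501, 0)–(0.9307, -1.84224, -0.544158)  len=0.5825
  (v3,v6,v8) [+-+] → (0.9307, -1.84224, -0.544158)–(0.9307, -0.69181, -1.69459)  len=1.6270
  (v4,v9,v5) [-+-] → (0.9307, -0.69181, 1.69459)–(0.9307, 0.69181, 1.69459)  len=1.3836
  (v8,v6,v7) [+--] → (0.9307, -0.69181, -1.69459)–(0.9307, 0.69181, -1.69459)  len=1.3836

Chained into 1 loop(s):
  loop 1: 10 segments, perimeter = 11.6051
Total perimeter = 11.605


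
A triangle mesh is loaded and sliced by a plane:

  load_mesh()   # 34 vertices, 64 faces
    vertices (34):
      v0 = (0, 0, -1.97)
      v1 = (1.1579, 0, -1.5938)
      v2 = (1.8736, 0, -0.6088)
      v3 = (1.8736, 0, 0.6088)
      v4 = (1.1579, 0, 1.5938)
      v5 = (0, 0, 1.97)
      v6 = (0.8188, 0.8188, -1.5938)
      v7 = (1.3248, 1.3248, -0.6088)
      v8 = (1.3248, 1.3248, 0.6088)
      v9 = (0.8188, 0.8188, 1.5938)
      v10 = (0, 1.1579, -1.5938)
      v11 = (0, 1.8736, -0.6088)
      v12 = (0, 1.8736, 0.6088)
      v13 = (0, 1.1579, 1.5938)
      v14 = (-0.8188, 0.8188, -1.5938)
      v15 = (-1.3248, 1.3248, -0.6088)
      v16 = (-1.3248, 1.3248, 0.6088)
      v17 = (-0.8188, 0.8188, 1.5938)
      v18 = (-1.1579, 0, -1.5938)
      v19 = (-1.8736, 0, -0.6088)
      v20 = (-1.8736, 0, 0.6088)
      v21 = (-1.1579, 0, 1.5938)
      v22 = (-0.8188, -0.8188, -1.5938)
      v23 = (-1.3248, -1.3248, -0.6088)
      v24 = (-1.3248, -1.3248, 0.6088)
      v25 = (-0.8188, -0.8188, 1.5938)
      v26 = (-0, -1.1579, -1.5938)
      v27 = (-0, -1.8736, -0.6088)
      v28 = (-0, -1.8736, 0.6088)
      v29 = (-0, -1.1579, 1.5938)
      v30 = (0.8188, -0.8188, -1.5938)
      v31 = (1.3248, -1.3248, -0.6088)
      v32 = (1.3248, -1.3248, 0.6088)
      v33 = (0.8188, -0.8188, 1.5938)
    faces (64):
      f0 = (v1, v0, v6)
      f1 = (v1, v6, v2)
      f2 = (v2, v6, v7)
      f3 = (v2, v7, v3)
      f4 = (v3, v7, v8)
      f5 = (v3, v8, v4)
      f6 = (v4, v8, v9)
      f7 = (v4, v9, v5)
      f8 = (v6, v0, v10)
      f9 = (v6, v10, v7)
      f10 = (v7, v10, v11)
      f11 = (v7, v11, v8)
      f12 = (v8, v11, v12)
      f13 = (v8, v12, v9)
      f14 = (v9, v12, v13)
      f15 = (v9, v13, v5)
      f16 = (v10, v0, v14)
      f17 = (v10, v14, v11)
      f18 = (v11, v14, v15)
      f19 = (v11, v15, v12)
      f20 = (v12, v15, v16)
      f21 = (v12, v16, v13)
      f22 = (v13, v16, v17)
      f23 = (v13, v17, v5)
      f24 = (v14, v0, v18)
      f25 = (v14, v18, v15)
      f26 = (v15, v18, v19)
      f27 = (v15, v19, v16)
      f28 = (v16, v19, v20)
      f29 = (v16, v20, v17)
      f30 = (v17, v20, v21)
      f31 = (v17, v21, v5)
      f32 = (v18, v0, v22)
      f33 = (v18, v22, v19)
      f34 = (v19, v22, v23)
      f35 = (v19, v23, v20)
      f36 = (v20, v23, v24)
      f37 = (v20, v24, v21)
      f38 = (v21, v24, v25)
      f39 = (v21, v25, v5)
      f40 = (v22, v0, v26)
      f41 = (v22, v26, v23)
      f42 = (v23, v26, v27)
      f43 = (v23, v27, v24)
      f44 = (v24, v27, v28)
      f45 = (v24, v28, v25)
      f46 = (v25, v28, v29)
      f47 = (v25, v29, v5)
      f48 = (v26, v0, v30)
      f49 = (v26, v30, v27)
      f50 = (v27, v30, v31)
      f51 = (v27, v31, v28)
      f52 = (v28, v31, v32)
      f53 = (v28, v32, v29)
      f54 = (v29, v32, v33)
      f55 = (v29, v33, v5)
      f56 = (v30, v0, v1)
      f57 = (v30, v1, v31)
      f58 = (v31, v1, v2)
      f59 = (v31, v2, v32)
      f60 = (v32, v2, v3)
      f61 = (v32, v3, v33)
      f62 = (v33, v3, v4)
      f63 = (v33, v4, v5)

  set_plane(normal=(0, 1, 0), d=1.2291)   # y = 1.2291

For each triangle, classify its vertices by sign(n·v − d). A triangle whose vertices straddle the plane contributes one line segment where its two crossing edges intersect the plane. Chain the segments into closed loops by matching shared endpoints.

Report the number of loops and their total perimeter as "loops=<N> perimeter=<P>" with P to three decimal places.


loops=1 perimeter=9.016

Straddling triangles (18 of 64):
  (v2,v6,v7) [--+] → (1.2291, 1.2291, -0.795093)–(1.36444, 1.2291, -0.6088)  len=0.2303
  (v2,v7,v3) [-+-] → (1.36444, 1.2291, -0.6088)–(1.36444, 1.2291, -0.520844)  len=0.0880
  (v3,v7,v8) [-++] → (1.36444, 1.2291, -0.520844)–(1.36444, 1.2291, 0.6088)  len=1.1296
  (v3,v8,v4) [-+-] → (1.36444, 1.2291, 0.6088)–(1.31274, 1.2291, 0.679954)  len=0.0880
  (v4,v8,v9) [-+-] → (1.31274, 1.2291, 0.679954)–(1.2291, 1.2291, 0.795093)  len=0.1423
  (v6,v10,v7) [--+] → (0.565163, 1.2291, -1.1736)–(1.2291, 1.2291, -0.795093)  len=0.7642
  (v7,v10,v11) [+-+] → (0.565163, 1.2291, -1.1736)–(0, 1.2291, -1.49581)  len=0.6506
  (v8,v12,v9) [++-] → (0.5003, 1.2291, 1.21065)–(1.2291, 1.2291, 0.795093)  len=0.8390
  (v9,v12,v13) [-+-] → (0.5003, 1.2291, 1.21065)–(0, 1.2291, 1.49581)  len=0.5759
  (v10,v14,v11) [--+] → (-0.5003, 1.2291, -1.21065)–(0, 1.2291, -1.49581)  len=0.5759
  (v11,v14,v15) [+-+] → (-0.5003, 1.2291, -1.21065)–(-1.2291, 1.2291, -0.795093)  len=0.8390
  (v12,v16,v13) [++-] → (-0.565163, 1.2291, 1.1736)–(0, 1.2291, 1.49581)  len=0.6506
  (v13,v16,v17) [-+-] → (-0.565163, 1.2291, 1.1736)–(-1.2291, 1.2291, 0.795093)  len=0.7642
  (v14,v18,v15) [--+] → (-1.31274, 1.2291, -0.679954)–(-1.2291, 1.2291, -0.795093)  len=0.1423
  (v15,v18,v19) [+--] → (-1.31274, 1.2291, -0.679954)–(-1.36444, 1.2291, -0.6088)  len=0.0880
  (v15,v19,v16) [+-+] → (-1.36444, 1.2291, -0.6088)–(-1.36444, 1.2291, 0.520844)  len=1.1296
  (v16,v19,v20) [+--] → (-1.36444, 1.2291, 0.520844)–(-1.36444, 1.2291, 0.6088)  len=0.0880
  (v16,v20,v17) [+--] → (-1.36444, 1.2291, 0.6088)–(-1.2291, 1.2291, 0.795093)  len=0.2303

Chained into 1 loop(s):
  loop 1: 18 segments, perimeter = 9.0155
Total perimeter = 9.016


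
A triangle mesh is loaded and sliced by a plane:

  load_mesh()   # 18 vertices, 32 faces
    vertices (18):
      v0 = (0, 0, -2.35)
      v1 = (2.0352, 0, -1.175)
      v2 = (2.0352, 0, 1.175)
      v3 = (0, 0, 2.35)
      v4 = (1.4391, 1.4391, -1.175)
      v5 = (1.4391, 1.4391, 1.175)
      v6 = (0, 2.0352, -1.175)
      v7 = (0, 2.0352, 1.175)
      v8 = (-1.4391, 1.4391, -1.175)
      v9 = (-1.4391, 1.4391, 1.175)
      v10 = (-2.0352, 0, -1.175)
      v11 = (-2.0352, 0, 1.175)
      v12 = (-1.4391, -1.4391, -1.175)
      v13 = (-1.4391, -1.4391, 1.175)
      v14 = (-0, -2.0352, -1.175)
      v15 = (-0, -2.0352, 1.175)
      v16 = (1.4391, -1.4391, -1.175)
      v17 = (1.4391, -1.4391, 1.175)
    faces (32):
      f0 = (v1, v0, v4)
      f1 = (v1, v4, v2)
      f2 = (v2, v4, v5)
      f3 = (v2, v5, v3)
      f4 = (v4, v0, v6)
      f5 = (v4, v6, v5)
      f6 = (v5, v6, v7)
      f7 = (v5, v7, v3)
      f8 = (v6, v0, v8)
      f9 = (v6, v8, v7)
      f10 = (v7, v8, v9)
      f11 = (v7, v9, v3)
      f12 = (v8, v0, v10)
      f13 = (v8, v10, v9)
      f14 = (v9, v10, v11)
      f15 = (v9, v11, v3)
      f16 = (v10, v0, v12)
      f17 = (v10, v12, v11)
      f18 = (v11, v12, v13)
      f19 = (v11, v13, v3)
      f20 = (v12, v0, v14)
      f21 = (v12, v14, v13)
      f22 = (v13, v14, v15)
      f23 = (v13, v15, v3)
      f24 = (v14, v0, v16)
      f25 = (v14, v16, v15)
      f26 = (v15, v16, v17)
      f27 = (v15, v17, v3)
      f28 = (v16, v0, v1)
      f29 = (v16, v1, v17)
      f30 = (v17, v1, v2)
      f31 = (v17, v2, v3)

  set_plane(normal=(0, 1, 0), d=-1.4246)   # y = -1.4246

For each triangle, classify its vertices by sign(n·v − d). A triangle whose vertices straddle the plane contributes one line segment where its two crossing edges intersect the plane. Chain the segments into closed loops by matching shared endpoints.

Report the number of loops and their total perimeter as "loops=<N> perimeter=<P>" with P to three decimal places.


loops=1 perimeter=10.654

Straddling triangles (12 of 32):
  (v10,v0,v12) [++-] → (-1.4246, -1.4246, -1.18684)–(-1.44511, -1.4246, -1.175)  len=0.0237
  (v10,v12,v11) [+-+] → (-1.44511, -1.4246, -1.175)–(-1.44511, -1.4246, -1.15132)  len=0.0237
  (v11,v12,v13) [+--] → (-1.44511, -1.4246, -1.15132)–(-1.44511, -1.4246, 1.175)  len=2.3263
  (v11,v13,v3) [+-+] → (-1.44511, -1.4246, 1.175)–(-1.4246, -1.4246, 1.18684)  len=0.0237
  (v12,v0,v14) [-+-] → (-1.4246, -1.4246, -1.18684)–(0, -1.4246, -1.52752)  len=1.4648
  (v13,v15,v3) [--+] → (0, -1.4246, 1.52752)–(-1.4246, -1.4246, 1.18684)  len=1.4648
  (v14,v0,v16) [-+-] → (0, -1.4246, -1.52752)–(1.4246, -1.4246, -1.18684)  len=1.4648
  (v15,v17,v3) [--+] → (1.4246, -1.4246, 1.18684)–(0, -1.4246, 1.52752)  len=1.4648
  (v16,v0,v1) [-++] → (1.4246, -1.4246, -1.18684)–(1.44511, -1.4246, -1.175)  len=0.0237
  (v16,v1,v17) [-+-] → (1.44511, -1.4246, -1.175)–(1.44511, -1.4246, 1.15132)  len=2.3263
  (v17,v1,v2) [-++] → (1.44511, -1.4246, 1.15132)–(1.44511, -1.4246, 1.175)  len=0.0237
  (v17,v2,v3) [-++] → (1.44511, -1.4246, 1.175)–(1.4246, -1.4246, 1.18684)  len=0.0237

Chained into 1 loop(s):
  loop 1: 12 segments, perimeter = 10.6538
Total perimeter = 10.654


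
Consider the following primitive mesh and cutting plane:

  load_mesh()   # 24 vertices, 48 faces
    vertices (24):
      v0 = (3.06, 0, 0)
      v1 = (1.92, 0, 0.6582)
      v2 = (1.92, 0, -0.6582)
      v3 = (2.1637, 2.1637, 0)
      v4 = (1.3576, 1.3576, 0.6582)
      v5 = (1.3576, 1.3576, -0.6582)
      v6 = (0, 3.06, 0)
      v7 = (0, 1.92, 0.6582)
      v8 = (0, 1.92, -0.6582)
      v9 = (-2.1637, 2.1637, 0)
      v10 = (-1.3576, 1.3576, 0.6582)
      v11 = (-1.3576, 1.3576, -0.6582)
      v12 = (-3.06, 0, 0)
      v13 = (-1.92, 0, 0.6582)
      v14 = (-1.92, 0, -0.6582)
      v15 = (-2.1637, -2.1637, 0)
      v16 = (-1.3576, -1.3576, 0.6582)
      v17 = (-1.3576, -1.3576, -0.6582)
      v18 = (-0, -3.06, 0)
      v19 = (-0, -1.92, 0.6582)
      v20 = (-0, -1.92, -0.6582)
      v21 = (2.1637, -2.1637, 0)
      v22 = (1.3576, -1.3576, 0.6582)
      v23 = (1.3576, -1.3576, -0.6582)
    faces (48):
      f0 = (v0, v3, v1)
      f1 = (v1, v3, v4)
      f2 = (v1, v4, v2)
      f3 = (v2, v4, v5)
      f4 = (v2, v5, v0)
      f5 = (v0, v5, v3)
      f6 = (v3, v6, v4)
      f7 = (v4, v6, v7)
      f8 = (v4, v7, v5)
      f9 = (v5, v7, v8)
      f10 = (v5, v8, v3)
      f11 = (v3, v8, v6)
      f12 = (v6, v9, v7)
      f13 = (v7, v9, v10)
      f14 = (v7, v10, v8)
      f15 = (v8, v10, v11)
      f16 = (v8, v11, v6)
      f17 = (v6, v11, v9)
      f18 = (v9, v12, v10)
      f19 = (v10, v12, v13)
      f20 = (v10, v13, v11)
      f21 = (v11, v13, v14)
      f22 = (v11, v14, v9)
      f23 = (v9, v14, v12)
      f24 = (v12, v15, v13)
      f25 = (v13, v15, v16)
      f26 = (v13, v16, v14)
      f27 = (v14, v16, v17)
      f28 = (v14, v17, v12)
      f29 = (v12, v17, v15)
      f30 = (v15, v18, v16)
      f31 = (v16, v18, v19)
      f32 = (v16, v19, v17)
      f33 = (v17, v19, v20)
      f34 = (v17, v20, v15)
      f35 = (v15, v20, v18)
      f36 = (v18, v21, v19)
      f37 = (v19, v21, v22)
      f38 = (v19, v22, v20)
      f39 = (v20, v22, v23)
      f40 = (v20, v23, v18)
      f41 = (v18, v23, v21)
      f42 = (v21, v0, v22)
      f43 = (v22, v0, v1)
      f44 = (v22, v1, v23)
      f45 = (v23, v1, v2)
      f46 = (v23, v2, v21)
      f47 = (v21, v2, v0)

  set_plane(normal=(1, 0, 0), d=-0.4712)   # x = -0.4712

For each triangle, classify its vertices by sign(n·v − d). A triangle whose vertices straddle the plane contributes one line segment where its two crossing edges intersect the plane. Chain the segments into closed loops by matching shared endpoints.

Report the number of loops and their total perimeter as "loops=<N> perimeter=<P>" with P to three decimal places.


Straddling triangles (12 of 48):
  (v6,v9,v7) [+-+] → (-0.4712, 2.86481, 0)–(-0.4712, 1.97307, 0.51486)  len=1.0297
  (v7,v9,v10) [+--] → (-0.4712, 1.97307, 0.51486)–(-0.4712, 1.7248, 0.6582)  len=0.2867
  (v7,v10,v8) [+-+] → (-0.4712, 1.7248, 0.6582)–(-0.4712, 1.7248, -0.2013)  len=0.8595
  (v8,v10,v11) [+--] → (-0.4712, 1.7248, -0.2013)–(-0.4712, 1.7248, -0.6582)  len=0.4569
  (v8,v11,v6) [+-+] → (-0.4712, 1.7248, -0.6582)–(-0.4712, 2.46913, -0.22845)  len=0.8595
  (v6,v11,v9) [+--] → (-0.4712, 2.46913, -0.22845)–(-0.4712, 2.86481, 0)  len=0.4569
  (v15,v18,v16) [-+-] → (-0.4712, -2.86481, 0)–(-0.4712, -2.46913, 0.22845)  len=0.4569
  (v16,v18,v19) [-++] → (-0.4712, -2.46913, 0.22845)–(-0.4712, -1.7248, 0.6582)  len=0.8595
  (v16,v19,v17) [-+-] → (-0.4712, -1.7248, 0.6582)–(-0.4712, -1.7248, 0.2013)  len=0.4569
  (v17,v19,v20) [-++] → (-0.4712, -1.7248, 0.2013)–(-0.4712, -1.7248, -0.6582)  len=0.8595
  (v17,v20,v15) [-+-] → (-0.4712, -1.7248, -0.6582)–(-0.4712, -1.97307, -0.51486)  len=0.2867
  (v15,v20,v18) [-++] → (-0.4712, -1.97307, -0.51486)–(-0.4712, -2.86481, 0)  len=1.0297

Chained into 2 loop(s):
  loop 1: 6 segments, perimeter = 3.9492
  loop 2: 6 segments, perimeter = 3.9492
Total perimeter = 7.898

loops=2 perimeter=7.898


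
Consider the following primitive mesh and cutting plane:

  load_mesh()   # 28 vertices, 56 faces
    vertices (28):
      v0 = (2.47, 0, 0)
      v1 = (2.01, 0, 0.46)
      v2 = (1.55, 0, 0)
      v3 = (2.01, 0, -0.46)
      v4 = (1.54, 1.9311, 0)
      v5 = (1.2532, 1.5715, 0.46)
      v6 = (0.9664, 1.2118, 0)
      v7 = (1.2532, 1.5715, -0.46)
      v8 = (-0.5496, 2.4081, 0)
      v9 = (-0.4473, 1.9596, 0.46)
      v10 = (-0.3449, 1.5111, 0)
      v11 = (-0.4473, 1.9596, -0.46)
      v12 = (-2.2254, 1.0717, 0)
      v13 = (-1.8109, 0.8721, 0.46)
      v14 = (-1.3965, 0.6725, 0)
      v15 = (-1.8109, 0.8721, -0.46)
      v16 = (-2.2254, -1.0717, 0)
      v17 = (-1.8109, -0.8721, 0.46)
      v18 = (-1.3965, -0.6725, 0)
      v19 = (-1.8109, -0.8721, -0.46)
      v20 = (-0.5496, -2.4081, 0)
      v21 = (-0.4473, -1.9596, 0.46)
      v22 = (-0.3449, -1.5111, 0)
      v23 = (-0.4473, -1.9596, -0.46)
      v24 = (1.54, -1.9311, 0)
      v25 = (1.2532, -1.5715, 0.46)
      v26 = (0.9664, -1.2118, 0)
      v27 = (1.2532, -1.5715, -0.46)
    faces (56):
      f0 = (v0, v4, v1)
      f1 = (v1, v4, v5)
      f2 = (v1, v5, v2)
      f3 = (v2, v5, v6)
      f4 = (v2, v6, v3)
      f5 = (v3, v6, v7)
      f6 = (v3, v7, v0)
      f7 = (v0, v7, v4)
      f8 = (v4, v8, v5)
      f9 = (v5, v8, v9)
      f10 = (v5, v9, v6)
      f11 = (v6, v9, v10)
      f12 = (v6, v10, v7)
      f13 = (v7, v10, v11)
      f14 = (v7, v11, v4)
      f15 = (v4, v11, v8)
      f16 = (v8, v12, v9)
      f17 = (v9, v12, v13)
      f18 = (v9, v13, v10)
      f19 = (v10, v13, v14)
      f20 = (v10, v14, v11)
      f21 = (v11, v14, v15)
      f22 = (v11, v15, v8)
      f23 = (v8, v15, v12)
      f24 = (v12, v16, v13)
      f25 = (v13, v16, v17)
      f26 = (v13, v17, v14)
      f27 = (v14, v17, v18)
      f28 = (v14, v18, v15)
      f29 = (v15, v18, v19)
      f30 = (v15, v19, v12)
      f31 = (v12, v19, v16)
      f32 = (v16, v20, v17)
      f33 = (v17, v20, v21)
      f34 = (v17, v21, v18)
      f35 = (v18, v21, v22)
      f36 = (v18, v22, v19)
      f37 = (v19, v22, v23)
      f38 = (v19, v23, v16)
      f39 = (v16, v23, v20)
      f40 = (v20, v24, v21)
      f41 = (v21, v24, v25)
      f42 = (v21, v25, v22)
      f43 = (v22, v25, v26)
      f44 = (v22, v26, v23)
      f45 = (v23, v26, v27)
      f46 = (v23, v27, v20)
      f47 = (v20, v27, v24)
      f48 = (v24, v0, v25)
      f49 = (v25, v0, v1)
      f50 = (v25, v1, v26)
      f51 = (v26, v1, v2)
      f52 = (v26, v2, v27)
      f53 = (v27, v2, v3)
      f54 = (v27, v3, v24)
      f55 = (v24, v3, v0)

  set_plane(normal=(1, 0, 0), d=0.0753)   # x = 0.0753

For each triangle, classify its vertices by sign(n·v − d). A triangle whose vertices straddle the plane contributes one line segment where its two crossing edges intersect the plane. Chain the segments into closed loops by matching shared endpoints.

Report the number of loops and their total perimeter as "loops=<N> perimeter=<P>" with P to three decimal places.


Straddling triangles (16 of 56):
  (v4,v8,v5) [+-+] → (0.0753, 2.26545, 0)–(0.0753, 2.11811, 0.159449)  len=0.2171
  (v5,v8,v9) [+--] → (0.0753, 2.11811, 0.159449)–(0.0753, 1.84033, 0.46)  len=0.4093
  (v5,v9,v6) [+-+] → (0.0753, 1.84033, 0.46)–(0.0753, 1.68316, 0.289953)  len=0.2316
  (v6,v9,v10) [+--] → (0.0753, 1.68316, 0.289953)–(0.0753, 1.41519, 0)  len=0.3948
  (v6,v10,v7) [+-+] → (0.0753, 1.41519, 0)–(0.0753, 1.52698, -0.120951)  len=0.1647
  (v7,v10,v11) [+--] → (0.0753, 1.52698, -0.120951)–(0.0753, 1.84033, -0.46)  len=0.4617
  (v7,v11,v4) [+-+] → (0.0753, 1.84033, -0.46)–(0.0753, 1.95211, -0.339034)  len=0.1647
  (v4,v11,v8) [+--] → (0.0753, 1.95211, -0.339034)–(0.0753, 2.26545, 0)  len=0.4617
  (v20,v24,v21) [-+-] → (0.0753, -2.26545, 0)–(0.0753, -1.95211, 0.339034)  len=0.4617
  (v21,v24,v25) [-++] → (0.0753, -1.95211, 0.339034)–(0.0753, -1.84033, 0.46)  len=0.1647
  (v21,v25,v22) [-+-] → (0.0753, -1.84033, 0.46)–(0.0753, -1.52698, 0.120951)  len=0.4617
  (v22,v25,v26) [-++] → (0.0753, -1.52698, 0.120951)–(0.0753, -1.41519, 0)  len=0.1647
  (v22,v26,v23) [-+-] → (0.0753, -1.41519, 0)–(0.0753, -1.68316, -0.289953)  len=0.3948
  (v23,v26,v27) [-++] → (0.0753, -1.68316, -0.289953)–(0.0753, -1.84033, -0.46)  len=0.2316
  (v23,v27,v20) [-+-] → (0.0753, -1.84033, -0.46)–(0.0753, -2.11811, -0.159449)  len=0.4093
  (v20,v27,v24) [-++] → (0.0753, -2.11811, -0.159449)–(0.0753, -2.26545, 0)  len=0.2171

Chained into 2 loop(s):
  loop 1: 8 segments, perimeter = 2.5055
  loop 2: 8 segments, perimeter = 2.5055
Total perimeter = 5.011

loops=2 perimeter=5.011


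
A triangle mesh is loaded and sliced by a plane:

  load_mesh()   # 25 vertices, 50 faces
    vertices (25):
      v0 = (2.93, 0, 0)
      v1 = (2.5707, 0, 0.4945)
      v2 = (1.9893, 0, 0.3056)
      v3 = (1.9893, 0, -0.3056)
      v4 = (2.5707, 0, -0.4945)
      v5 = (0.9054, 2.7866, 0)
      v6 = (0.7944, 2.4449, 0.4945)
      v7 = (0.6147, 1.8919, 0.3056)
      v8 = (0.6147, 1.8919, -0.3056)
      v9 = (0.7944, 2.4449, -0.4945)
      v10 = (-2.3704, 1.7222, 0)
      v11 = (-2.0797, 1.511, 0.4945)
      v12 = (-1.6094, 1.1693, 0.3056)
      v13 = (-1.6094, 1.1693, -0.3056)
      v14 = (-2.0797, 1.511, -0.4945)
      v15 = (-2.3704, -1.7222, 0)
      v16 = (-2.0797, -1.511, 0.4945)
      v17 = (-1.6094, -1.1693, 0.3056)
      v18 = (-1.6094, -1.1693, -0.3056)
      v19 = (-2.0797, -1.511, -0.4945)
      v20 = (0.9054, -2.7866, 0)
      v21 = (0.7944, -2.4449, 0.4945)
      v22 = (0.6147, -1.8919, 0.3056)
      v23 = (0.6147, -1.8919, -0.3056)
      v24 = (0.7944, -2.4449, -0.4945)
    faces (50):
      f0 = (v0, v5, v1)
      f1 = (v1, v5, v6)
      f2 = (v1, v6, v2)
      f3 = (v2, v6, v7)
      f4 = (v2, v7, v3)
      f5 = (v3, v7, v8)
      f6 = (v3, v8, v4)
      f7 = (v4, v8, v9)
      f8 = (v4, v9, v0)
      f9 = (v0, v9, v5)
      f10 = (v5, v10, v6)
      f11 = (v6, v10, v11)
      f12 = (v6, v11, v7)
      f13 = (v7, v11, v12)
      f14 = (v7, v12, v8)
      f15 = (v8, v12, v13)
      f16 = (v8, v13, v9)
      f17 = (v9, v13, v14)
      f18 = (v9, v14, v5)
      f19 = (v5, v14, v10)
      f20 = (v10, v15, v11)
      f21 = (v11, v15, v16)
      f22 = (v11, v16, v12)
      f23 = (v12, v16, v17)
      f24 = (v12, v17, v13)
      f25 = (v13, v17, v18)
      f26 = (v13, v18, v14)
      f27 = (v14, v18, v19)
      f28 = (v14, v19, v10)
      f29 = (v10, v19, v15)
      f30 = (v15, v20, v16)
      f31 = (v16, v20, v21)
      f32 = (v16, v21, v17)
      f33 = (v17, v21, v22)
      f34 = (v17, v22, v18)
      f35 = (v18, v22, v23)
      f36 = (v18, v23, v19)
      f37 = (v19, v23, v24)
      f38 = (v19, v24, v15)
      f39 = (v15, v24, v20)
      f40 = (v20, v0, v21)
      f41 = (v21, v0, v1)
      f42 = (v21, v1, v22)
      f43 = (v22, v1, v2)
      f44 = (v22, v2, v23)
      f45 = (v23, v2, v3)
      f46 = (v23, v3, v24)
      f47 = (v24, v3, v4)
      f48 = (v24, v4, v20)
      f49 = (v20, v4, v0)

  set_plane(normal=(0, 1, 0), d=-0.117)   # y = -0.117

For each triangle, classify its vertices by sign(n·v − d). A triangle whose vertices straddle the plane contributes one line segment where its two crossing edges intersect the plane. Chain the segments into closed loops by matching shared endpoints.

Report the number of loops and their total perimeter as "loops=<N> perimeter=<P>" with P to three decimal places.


Straddling triangles (20 of 50):
  (v10,v15,v11) [+-+] → (-2.3704, -0.117, 0)–(-2.22607, -0.117, 0.245506)  len=0.2848
  (v11,v15,v16) [+--] → (-2.22607, -0.117, 0.245506)–(-2.0797, -0.117, 0.4945)  len=0.2888
  (v11,v16,v12) [+-+] → (-2.0797, -0.117, 0.4945)–(-1.8351, -0.117, 0.396255)  len=0.2636
  (v12,v16,v17) [+--] → (-1.8351, -0.117, 0.396255)–(-1.6094, -0.117, 0.3056)  len=0.2432
  (v12,v17,v13) [+-+] → (-1.6094, -0.117, 0.3056)–(-1.6094, -0.117, 0.0305783)  len=0.2750
  (v13,v17,v18) [+--] → (-1.6094, -0.117, 0.0305783)–(-1.6094, -0.117, -0.3056)  len=0.3362
  (v13,v18,v14) [+-+] → (-1.6094, -0.117, -0.3056)–(-1.79404, -0.117, -0.379763)  len=0.1990
  (v14,v18,v19) [+--] → (-1.79404, -0.117, -0.379763)–(-2.0797, -0.117, -0.4945)  len=0.3078
  (v14,v19,v10) [+-+] → (-2.0797, -0.117, -0.4945)–(-2.20504, -0.117, -0.281295)  len=0.2473
  (v10,v19,v15) [+--] → (-2.20504, -0.117, -0.281295)–(-2.3704, -0.117, 0)  len=0.3263
  (v20,v0,v21) [-+-] → (2.84499, -0.117, 0)–(2.8278, -0.117, 0.0236642)  len=0.0293
  (v21,v0,v1) [-++] → (2.8278, -0.117, 0.0236642)–(2.4857, -0.117, 0.4945)  len=0.5820
  (v21,v1,v22) [-+-] → (2.4857, -0.117, 0.4945)–(2.44974, -0.117, 0.482818)  len=0.0378
  (v22,v1,v2) [-++] → (2.44974, -0.117, 0.482818)–(1.90429, -0.117, 0.3056)  len=0.5735
  (v22,v2,v23) [-+-] → (1.90429, -0.117, 0.3056)–(1.90429, -0.117, 0.267802)  len=0.0378
  (v23,v2,v3) [-++] → (1.90429, -0.117, 0.267802)–(1.90429, -0.117, -0.3056)  len=0.5734
  (v23,v3,v24) [-+-] → (1.90429, -0.117, -0.3056)–(1.93212, -0.117, -0.31464)  len=0.0293
  (v24,v3,v4) [-++] → (1.93212, -0.117, -0.31464)–(2.4857, -0.117, -0.4945)  len=0.5821
  (v24,v4,v20) [-+-] → (2.4857, -0.117, -0.4945)–(2.50078, -0.117, -0.473738)  len=0.0257
  (v20,v4,v0) [-++] → (2.50078, -0.117, -0.473738)–(2.84499, -0.117, 0)  len=0.5856

Chained into 2 loop(s):
  loop 1: 10 segments, perimeter = 2.7721
  loop 2: 10 segments, perimeter = 3.0563
Total perimeter = 5.828

loops=2 perimeter=5.828


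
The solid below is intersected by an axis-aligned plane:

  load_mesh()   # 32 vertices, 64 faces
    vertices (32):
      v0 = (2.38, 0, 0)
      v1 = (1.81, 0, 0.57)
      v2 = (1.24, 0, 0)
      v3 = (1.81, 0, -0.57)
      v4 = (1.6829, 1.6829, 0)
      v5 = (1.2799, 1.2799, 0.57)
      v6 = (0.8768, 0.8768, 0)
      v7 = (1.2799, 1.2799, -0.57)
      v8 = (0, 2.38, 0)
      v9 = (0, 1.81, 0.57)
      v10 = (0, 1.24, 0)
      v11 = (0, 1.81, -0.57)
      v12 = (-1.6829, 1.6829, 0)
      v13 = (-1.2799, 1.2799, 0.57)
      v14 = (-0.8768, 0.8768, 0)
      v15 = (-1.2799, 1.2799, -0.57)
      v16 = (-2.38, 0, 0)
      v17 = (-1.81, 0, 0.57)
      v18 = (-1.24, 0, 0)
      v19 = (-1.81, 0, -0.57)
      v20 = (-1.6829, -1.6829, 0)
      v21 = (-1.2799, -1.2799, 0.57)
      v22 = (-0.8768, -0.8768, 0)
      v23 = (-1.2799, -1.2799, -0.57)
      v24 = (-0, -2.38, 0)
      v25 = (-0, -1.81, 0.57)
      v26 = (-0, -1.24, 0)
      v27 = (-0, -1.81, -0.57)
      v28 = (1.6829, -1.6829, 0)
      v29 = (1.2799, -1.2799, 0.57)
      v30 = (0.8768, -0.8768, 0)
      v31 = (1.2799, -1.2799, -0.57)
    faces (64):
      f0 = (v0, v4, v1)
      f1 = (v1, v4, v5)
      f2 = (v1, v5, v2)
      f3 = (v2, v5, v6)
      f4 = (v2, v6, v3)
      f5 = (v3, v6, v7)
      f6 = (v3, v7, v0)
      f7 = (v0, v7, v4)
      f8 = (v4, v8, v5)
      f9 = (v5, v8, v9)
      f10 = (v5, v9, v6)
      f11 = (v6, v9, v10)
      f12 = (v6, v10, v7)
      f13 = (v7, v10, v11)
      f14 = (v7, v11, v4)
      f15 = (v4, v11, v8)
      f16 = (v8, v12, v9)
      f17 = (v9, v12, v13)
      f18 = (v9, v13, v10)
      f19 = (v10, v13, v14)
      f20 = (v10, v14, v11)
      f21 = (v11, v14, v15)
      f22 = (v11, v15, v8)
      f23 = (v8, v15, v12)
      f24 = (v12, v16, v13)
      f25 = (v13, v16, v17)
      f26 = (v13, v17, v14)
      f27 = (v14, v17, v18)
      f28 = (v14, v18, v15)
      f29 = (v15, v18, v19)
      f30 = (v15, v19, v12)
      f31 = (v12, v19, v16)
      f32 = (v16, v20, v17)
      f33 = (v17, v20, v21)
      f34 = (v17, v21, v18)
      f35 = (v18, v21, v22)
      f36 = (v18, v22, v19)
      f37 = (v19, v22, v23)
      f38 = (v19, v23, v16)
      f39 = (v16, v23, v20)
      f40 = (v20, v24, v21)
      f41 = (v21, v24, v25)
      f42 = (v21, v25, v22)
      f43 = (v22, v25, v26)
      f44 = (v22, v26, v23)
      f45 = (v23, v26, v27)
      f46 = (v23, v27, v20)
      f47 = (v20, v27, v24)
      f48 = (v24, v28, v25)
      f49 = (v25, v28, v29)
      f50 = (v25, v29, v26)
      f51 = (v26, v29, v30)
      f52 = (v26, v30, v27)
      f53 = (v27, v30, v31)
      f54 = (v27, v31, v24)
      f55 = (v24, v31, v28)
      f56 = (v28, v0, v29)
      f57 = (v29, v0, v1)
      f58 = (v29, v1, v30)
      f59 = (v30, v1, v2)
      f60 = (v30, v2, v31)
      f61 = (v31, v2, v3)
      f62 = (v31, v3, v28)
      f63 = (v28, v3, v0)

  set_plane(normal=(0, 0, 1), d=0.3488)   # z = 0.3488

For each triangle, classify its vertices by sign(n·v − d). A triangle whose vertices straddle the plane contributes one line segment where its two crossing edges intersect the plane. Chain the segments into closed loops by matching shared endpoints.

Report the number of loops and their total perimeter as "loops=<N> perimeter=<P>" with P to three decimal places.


loops=2 perimeter=22.165

Straddling triangles (32 of 64):
  (v0,v4,v1) [--+] → (1.76068, 0.653083, 0.3488)–(2.0312, 0, 0.3488)  len=0.7069
  (v1,v4,v5) [+-+] → (1.76068, 0.653083, 0.3488)–(1.43629, 1.43629, 0.3488)  len=0.8477
  (v1,v5,v2) [++-] → (1.26442, 0.783209, 0.3488)–(1.5888, 0, 0.3488)  len=0.8477
  (v2,v5,v6) [-+-] → (1.26442, 0.783209, 0.3488)–(1.12347, 1.12347, 0.3488)  len=0.3683
  (v4,v8,v5) [--+] → (0.783209, 1.70682, 0.3488)–(1.43629, 1.43629, 0.3488)  len=0.7069
  (v5,v8,v9) [+-+] → (0.783209, 1.70682, 0.3488)–(0, 2.0312, 0.3488)  len=0.8477
  (v5,v9,v6) [++-] → (0.34026, 1.44785, 0.3488)–(1.12347, 1.12347, 0.3488)  len=0.8477
  (v6,v9,v10) [-+-] → (0.34026, 1.44785, 0.3488)–(0, 1.5888, 0.3488)  len=0.3683
  (v8,v12,v9) [--+] → (-0.653083, 1.76068, 0.3488)–(0, 2.0312, 0.3488)  len=0.7069
  (v9,v12,v13) [+-+] → (-0.653083, 1.76068, 0.3488)–(-1.43629, 1.43629, 0.3488)  len=0.8477
  (v9,v13,v10) [++-] → (-0.783209, 1.26442, 0.3488)–(0, 1.5888, 0.3488)  len=0.8477
  (v10,v13,v14) [-+-] → (-0.783209, 1.26442, 0.3488)–(-1.12347, 1.12347, 0.3488)  len=0.3683
  (v12,v16,v13) [--+] → (-1.70682, 0.783209, 0.3488)–(-1.43629, 1.43629, 0.3488)  len=0.7069
  (v13,v16,v17) [+-+] → (-1.70682, 0.783209, 0.3488)–(-2.0312, 0, 0.3488)  len=0.8477
  (v13,v17,v14) [++-] → (-1.44785, 0.34026, 0.3488)–(-1.12347, 1.12347, 0.3488)  len=0.8477
  (v14,v17,v18) [-+-] → (-1.44785, 0.34026, 0.3488)–(-1.5888, 0, 0.3488)  len=0.3683
  (v16,v20,v17) [--+] → (-1.76068, -0.653083, 0.3488)–(-2.0312, 0, 0.3488)  len=0.7069
  (v17,v20,v21) [+-+] → (-1.76068, -0.653083, 0.3488)–(-1.43629, -1.43629, 0.3488)  len=0.8477
  (v17,v21,v18) [++-] → (-1.26442, -0.783209, 0.3488)–(-1.5888, 0, 0.3488)  len=0.8477
  (v18,v21,v22) [-+-] → (-1.26442, -0.783209, 0.3488)–(-1.12347, -1.12347, 0.3488)  len=0.3683
  (v20,v24,v21) [--+] → (-0.783209, -1.70682, 0.3488)–(-1.43629, -1.43629, 0.3488)  len=0.7069
  (v21,v24,v25) [+-+] → (-0.783209, -1.70682, 0.3488)–(0, -2.0312, 0.3488)  len=0.8477
  (v21,v25,v22) [++-] → (-0.34026, -1.44785, 0.3488)–(-1.12347, -1.12347, 0.3488)  len=0.8477
  (v22,v25,v26) [-+-] → (-0.34026, -1.44785, 0.3488)–(0, -1.5888, 0.3488)  len=0.3683
  (v24,v28,v25) [--+] → (0.653083, -1.76068, 0.3488)–(0, -2.0312, 0.3488)  len=0.7069
  (v25,v28,v29) [+-+] → (0.653083, -1.76068, 0.3488)–(1.43629, -1.43629, 0.3488)  len=0.8477
  (v25,v29,v26) [++-] → (0.783209, -1.26442, 0.3488)–(0, -1.5888, 0.3488)  len=0.8477
  (v26,v29,v30) [-+-] → (0.783209, -1.26442, 0.3488)–(1.12347, -1.12347, 0.3488)  len=0.3683
  (v28,v0,v29) [--+] → (1.70682, -0.783209, 0.3488)–(1.43629, -1.43629, 0.3488)  len=0.7069
  (v29,v0,v1) [+-+] → (1.70682, -0.783209, 0.3488)–(2.0312, 0, 0.3488)  len=0.8477
  (v29,v1,v30) [++-] → (1.44785, -0.34026, 0.3488)–(1.12347, -1.12347, 0.3488)  len=0.8477
  (v30,v1,v2) [-+-] → (1.44785, -0.34026, 0.3488)–(1.5888, 0, 0.3488)  len=0.3683

Chained into 2 loop(s):
  loop 1: 16 segments, perimeter = 12.4370
  loop 2: 16 segments, perimeter = 9.7282
Total perimeter = 22.165


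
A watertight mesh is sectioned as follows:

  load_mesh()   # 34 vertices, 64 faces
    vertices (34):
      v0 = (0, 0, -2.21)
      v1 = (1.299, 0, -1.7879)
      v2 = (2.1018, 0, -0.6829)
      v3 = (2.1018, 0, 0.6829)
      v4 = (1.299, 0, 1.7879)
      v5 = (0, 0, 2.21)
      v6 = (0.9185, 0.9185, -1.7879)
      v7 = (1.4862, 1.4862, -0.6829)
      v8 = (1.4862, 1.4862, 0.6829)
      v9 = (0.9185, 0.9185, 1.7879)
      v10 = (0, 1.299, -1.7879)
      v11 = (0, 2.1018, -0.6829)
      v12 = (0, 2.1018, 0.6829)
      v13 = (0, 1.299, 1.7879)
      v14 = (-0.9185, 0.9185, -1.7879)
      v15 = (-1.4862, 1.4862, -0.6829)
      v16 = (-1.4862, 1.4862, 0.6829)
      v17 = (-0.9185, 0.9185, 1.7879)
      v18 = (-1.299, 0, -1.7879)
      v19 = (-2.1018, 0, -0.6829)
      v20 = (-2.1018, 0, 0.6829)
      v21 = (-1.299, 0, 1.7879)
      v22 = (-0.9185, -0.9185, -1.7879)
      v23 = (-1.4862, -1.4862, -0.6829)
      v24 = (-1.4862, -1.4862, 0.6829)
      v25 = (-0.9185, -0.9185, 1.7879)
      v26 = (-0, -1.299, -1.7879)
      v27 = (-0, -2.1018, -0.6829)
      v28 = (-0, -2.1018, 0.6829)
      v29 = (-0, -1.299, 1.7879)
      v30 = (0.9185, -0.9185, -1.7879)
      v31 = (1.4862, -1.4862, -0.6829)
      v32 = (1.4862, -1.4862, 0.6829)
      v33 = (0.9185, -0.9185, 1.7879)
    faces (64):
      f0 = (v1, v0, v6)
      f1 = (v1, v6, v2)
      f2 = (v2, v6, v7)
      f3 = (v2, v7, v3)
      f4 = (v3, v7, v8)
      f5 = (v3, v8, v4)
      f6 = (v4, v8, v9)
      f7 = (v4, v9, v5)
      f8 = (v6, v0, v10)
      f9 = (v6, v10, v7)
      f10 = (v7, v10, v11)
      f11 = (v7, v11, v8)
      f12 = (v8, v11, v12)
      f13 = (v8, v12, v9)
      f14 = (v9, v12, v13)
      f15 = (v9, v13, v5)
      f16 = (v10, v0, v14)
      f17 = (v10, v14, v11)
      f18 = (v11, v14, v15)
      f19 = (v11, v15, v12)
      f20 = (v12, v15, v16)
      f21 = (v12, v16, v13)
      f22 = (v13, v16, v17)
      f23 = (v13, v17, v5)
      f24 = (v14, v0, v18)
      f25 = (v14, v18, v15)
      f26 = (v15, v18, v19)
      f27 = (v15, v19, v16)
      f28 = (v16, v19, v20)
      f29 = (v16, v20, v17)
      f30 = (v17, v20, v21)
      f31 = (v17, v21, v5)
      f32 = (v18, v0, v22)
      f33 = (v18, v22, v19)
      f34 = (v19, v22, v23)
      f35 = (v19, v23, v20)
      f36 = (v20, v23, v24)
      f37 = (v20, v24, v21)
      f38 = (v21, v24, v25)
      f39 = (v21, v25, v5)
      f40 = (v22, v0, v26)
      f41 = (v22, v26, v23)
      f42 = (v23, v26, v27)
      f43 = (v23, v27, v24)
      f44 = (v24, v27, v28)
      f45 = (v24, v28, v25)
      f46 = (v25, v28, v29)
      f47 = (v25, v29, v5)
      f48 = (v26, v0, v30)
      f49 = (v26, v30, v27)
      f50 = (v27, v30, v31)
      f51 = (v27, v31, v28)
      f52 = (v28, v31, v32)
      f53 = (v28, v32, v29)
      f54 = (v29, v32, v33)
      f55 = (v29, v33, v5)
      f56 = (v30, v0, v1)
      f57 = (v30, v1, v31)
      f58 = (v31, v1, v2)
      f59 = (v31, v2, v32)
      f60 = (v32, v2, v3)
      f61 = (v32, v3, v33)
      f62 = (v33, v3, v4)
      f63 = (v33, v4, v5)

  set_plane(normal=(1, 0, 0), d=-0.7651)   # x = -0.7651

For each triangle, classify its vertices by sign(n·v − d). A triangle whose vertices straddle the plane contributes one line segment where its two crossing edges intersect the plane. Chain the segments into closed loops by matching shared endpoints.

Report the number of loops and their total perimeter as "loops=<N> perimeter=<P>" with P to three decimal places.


Straddling triangles (20 of 64):
  (v10,v0,v14) [++-] → (-0.7651, 0.7651, -1.8584)–(-0.7651, 0.982048, -1.7879)  len=0.2281
  (v10,v14,v11) [+-+] → (-0.7651, 0.982048, -1.7879)–(-0.7651, 1.11612, -1.60335)  len=0.2281
  (v11,v14,v15) [+--] → (-0.7651, 1.11612, -1.60335)–(-0.7651, 1.78489, -0.6829)  len=1.1378
  (v11,v15,v12) [+-+] → (-0.7651, 1.78489, -0.6829)–(-0.7651, 1.78489, -0.0202177)  len=0.6627
  (v12,v15,v16) [+--] → (-0.7651, 1.78489, -0.0202177)–(-0.7651, 1.78489, 0.6829)  len=0.7031
  (v12,v16,v13) [+-+] → (-0.7651, 1.78489, 0.6829)–(-0.7651, 1.39537, 1.21904)  len=0.6627
  (v13,v16,v17) [+--] → (-0.7651, 1.39537, 1.21904)–(-0.7651, 0.982048, 1.7879)  len=0.7032
  (v13,v17,v5) [+-+] → (-0.7651, 0.982048, 1.7879)–(-0.7651, 0.7651, 1.8584)  len=0.2281
  (v14,v0,v18) [-+-] → (-0.7651, 0.7651, -1.8584)–(-0.7651, 0, -1.96139)  len=0.7720
  (v17,v21,v5) [--+] → (-0.7651, 0, 1.96139)–(-0.7651, 0.7651, 1.8584)  len=0.7720
  (v18,v0,v22) [-+-] → (-0.7651, 0, -1.96139)–(-0.7651, -0.7651, -1.8584)  len=0.7720
  (v21,v25,v5) [--+] → (-0.7651, -0.7651, 1.8584)–(-0.7651, 0, 1.96139)  len=0.7720
  (v22,v0,v26) [-++] → (-0.7651, -0.7651, -1.8584)–(-0.7651, -0.982048, -1.7879)  len=0.2281
  (v22,v26,v23) [-+-] → (-0.7651, -0.982048, -1.7879)–(-0.7651, -1.39537, -1.21904)  len=0.7032
  (v23,v26,v27) [-++] → (-0.7651, -1.39537, -1.21904)–(-0.7651, -1.78489, -0.6829)  len=0.6627
  (v23,v27,v24) [-+-] → (-0.7651, -1.78489, -0.6829)–(-0.7651, -1.78489, 0.0202177)  len=0.7031
  (v24,v27,v28) [-++] → (-0.7651, -1.78489, 0.0202177)–(-0.7651, -1.78489, 0.6829)  len=0.6627
  (v24,v28,v25) [-+-] → (-0.7651, -1.78489, 0.6829)–(-0.7651, -1.11612, 1.60335)  len=1.1378
  (v25,v28,v29) [-++] → (-0.7651, -1.11612, 1.60335)–(-0.7651, -0.982048, 1.7879)  len=0.2281
  (v25,v29,v5) [-++] → (-0.7651, -0.982048, 1.7879)–(-0.7651, -0.7651, 1.8584)  len=0.2281

Chained into 1 loop(s):
  loop 1: 20 segments, perimeter = 12.1955
Total perimeter = 12.196

loops=1 perimeter=12.196
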